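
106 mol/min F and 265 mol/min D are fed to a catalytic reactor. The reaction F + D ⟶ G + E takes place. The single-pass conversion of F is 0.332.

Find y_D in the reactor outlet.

F reacted = 0.332 × 106 = 35.19 mol/min; ν_F = −1, so ξ = 35.19/1 = 35.19 mol/min.
Outlet amounts (n = n₀ + ν ξ):
  F: 106 − 1(35.19) = 70.81
  D: 265 − 1(35.19) = 229.8
  G: 0 + 1(35.19) = 35.19
  E: 0 + 1(35.19) = 35.19
Total out = 371 mol/min; y_D = 229.8 / 371 = 0.6194.

0.619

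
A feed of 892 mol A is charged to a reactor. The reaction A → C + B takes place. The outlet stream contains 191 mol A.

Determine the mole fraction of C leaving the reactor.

For A: n = n₀ − 1ξ → 191 = 892 − 1ξ, giving ξ = 701 mol.
Outlet amounts (n = n₀ + ν ξ):
  A: 892 − 1(701) = 191
  C: 0 + 1(701) = 701
  B: 0 + 1(701) = 701
Total out = 1593 mol; y_C = 701 / 1593 = 0.4401.

0.44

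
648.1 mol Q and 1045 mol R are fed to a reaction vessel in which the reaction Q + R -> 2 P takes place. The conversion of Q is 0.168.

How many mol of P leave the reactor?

218 mol

Q reacted = 0.168 × 648.1 = 108.9 mol; ν_Q = −1, so ξ = 108.9/1 = 108.9 mol.
Outlet amounts (n = n₀ + ν ξ):
  Q: 648.1 − 1(108.9) = 539.2
  R: 1045 − 1(108.9) = 936.1
  P: 0 + 2(108.9) = 217.8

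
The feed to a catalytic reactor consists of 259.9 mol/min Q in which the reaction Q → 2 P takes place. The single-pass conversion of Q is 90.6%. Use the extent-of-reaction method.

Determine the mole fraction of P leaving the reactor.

0.951

Q reacted = 0.906 × 259.9 = 235.5 mol/min; ν_Q = −1, so ξ = 235.5/1 = 235.5 mol/min.
Outlet amounts (n = n₀ + ν ξ):
  Q: 259.9 − 1(235.5) = 24.43
  P: 0 + 2(235.5) = 470.9
Total out = 495.4 mol/min; y_P = 470.9 / 495.4 = 0.9507.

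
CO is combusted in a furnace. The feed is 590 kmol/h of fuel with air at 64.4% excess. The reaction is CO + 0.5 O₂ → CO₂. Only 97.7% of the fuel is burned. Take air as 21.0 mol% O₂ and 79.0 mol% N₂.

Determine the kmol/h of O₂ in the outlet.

Stoichiometric O₂ = 0.5 × 590 = 295 kmol/h; O₂ fed = 295 × 1.644 = 485 kmol/h.
N₂ fed = 485 × 79/21 = 1824 kmol/h.
Fuel reacted = 0.977 × 590 → ξ = 576.4 kmol/h.
Outlet (n = n₀ + ν ξ):
  CO: 590 − 1(576.4) = 13.57
  O₂: 485 − 0.5(576.4) = 196.8
  N₂: 1824 (inert)
  CO₂: 0 + 1(576.4) = 576.4

197 kmol/h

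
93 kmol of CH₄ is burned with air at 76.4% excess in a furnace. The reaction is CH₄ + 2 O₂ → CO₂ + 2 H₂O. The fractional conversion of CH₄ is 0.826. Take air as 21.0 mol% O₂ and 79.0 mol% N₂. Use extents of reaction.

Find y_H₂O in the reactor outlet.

Stoichiometric O₂ = 2 × 93 = 186 kmol; O₂ fed = 186 × 1.764 = 328.1 kmol.
N₂ fed = 328.1 × 79/21 = 1234 kmol.
Fuel reacted = 0.826 × 93 → ξ = 76.82 kmol.
Outlet (n = n₀ + ν ξ):
  CH₄: 93 − 1(76.82) = 16.18
  O₂: 328.1 − 2(76.82) = 174.5
  N₂: 1234 (inert)
  CO₂: 0 + 1(76.82) = 76.82
  H₂O: 0 + 2(76.82) = 153.6
Total out = 1655 kmol; y_H₂O = 153.6 / 1655 = 0.09281.

0.0928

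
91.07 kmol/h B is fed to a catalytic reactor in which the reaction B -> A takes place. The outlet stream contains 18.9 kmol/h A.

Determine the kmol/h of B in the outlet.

72.2 kmol/h

For A: n = n₀ + 1ξ → 18.9 = 0 + 1ξ, giving ξ = 18.9 kmol/h.
Outlet amounts (n = n₀ + ν ξ):
  B: 91.07 − 1(18.9) = 72.17
  A: 0 + 1(18.9) = 18.9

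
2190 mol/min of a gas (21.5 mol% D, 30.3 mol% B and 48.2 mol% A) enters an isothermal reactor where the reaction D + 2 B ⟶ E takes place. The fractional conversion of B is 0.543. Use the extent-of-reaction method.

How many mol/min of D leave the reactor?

291 mol/min

B reacted = 0.543 × 663.6 = 360.3 mol/min; ν_B = −2, so ξ = 360.3/2 = 180.2 mol/min.
Outlet amounts (n = n₀ + ν ξ):
  D: 470.9 − 1(180.2) = 290.7
  B: 663.6 − 2(180.2) = 303.3
  E: 0 + 1(180.2) = 180.2
  A: 1056 (inert)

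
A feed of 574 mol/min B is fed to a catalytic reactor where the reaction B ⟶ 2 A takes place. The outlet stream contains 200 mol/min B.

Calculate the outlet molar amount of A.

748 mol/min

For B: n = n₀ − 1ξ → 200 = 574 − 1ξ, giving ξ = 374 mol/min.
Outlet amounts (n = n₀ + ν ξ):
  B: 574 − 1(374) = 200
  A: 0 + 2(374) = 748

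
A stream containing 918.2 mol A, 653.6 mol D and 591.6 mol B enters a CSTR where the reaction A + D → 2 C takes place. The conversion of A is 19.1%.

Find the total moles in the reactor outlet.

2160 mol

A reacted = 0.191 × 918.2 = 175.4 mol; ν_A = −1, so ξ = 175.4/1 = 175.4 mol.
Outlet amounts (n = n₀ + ν ξ):
  A: 918.2 − 1(175.4) = 742.8
  D: 653.6 − 1(175.4) = 478.2
  C: 0 + 2(175.4) = 350.8
  B: 591.6 (inert)
Total out = 742.8 + 478.2 + 350.8 + 591.6 = 2163 mol.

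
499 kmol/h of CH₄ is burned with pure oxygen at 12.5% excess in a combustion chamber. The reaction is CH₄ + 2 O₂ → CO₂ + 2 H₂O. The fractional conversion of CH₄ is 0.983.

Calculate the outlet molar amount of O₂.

142 kmol/h

Stoichiometric O₂ = 2 × 499 = 998 kmol/h; O₂ fed = 998 × 1.125 = 1123 kmol/h.
Fuel reacted = 0.983 × 499 → ξ = 490.5 kmol/h.
Outlet (n = n₀ + ν ξ):
  CH₄: 499 − 1(490.5) = 8.483
  O₂: 1123 − 2(490.5) = 141.7
  CO₂: 0 + 1(490.5) = 490.5
  H₂O: 0 + 2(490.5) = 981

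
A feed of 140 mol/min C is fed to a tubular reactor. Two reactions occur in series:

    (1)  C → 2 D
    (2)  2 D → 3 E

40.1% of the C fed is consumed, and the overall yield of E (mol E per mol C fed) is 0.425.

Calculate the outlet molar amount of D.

Conversion of C: C consumed = 1ξ₁ = 0.401 × 140 → ξ₁ = 56.14 mol/min.
Yield of E: 3ξ₂ / 140 = 0.425 → ξ₂ = 19.83 mol/min.
Outlet amounts (n = n₀ + Σ ν·ξ):
  C: 140 − 1(56.14) = 83.86
  D: 0 + 2(56.14) − 2(19.83) = 72.61
  E: 0 + 3(19.83) = 59.5

72.6 mol/min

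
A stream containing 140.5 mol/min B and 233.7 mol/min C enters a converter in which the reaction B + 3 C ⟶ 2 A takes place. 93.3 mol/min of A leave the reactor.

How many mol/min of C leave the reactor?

For A: n = n₀ + 2ξ → 93.3 = 0 + 2ξ, giving ξ = 46.65 mol/min.
Outlet amounts (n = n₀ + ν ξ):
  B: 140.5 − 1(46.65) = 93.85
  C: 233.7 − 3(46.65) = 93.75
  A: 0 + 2(46.65) = 93.3

93.8 mol/min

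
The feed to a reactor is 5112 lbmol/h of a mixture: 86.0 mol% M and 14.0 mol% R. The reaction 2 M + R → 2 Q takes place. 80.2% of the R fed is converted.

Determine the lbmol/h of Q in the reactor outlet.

1150 lbmol/h

R reacted = 0.802 × 715.7 = 574 lbmol/h; ν_R = −1, so ξ = 574/1 = 574 lbmol/h.
Outlet amounts (n = n₀ + ν ξ):
  M: 4396 − 2(574) = 3248
  R: 715.7 − 1(574) = 141.7
  Q: 0 + 2(574) = 1148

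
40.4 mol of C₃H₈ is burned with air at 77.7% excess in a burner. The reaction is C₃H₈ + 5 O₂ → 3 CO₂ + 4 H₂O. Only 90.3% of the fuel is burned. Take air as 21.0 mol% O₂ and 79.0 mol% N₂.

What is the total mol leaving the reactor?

1790 mol

Stoichiometric O₂ = 5 × 40.4 = 202 mol; O₂ fed = 202 × 1.777 = 359 mol.
N₂ fed = 359 × 79/21 = 1350 mol.
Fuel reacted = 0.903 × 40.4 → ξ = 36.48 mol.
Outlet (n = n₀ + ν ξ):
  C₃H₈: 40.4 − 1(36.48) = 3.919
  O₂: 359 − 5(36.48) = 176.5
  N₂: 1350 (inert)
  CO₂: 0 + 3(36.48) = 109.4
  H₂O: 0 + 4(36.48) = 145.9
Total out = 3.919 + 176.5 + 1350 + 109.4 + 145.9 = 1786 mol.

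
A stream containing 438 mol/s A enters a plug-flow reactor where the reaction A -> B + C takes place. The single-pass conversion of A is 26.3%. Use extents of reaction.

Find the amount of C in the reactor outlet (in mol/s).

115 mol/s

A reacted = 0.263 × 438 = 115.2 mol/s; ν_A = −1, so ξ = 115.2/1 = 115.2 mol/s.
Outlet amounts (n = n₀ + ν ξ):
  A: 438 − 1(115.2) = 322.8
  B: 0 + 1(115.2) = 115.2
  C: 0 + 1(115.2) = 115.2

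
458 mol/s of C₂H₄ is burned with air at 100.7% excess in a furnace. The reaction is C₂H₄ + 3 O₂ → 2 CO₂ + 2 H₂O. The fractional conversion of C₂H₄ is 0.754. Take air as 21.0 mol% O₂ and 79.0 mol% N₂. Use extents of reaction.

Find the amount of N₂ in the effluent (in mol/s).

Stoichiometric O₂ = 3 × 458 = 1374 mol/s; O₂ fed = 1374 × 2.007 = 2758 mol/s.
N₂ fed = 2758 × 79/21 = 10370 mol/s.
Fuel reacted = 0.754 × 458 → ξ = 345.3 mol/s.
Outlet (n = n₀ + ν ξ):
  C₂H₄: 458 − 1(345.3) = 112.7
  O₂: 2758 − 3(345.3) = 1722
  N₂: 10370 (inert)
  CO₂: 0 + 2(345.3) = 690.7
  H₂O: 0 + 2(345.3) = 690.7

10400 mol/s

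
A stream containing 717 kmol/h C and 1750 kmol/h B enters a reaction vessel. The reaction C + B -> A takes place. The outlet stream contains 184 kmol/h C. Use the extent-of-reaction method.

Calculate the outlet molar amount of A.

533 kmol/h

For C: n = n₀ − 1ξ → 184 = 717 − 1ξ, giving ξ = 533 kmol/h.
Outlet amounts (n = n₀ + ν ξ):
  C: 717 − 1(533) = 184
  B: 1750 − 1(533) = 1217
  A: 0 + 1(533) = 533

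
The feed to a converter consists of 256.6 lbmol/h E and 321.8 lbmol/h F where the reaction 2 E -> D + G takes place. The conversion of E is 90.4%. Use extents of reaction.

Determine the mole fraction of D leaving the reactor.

E reacted = 0.904 × 256.6 = 232 lbmol/h; ν_E = −2, so ξ = 232/2 = 116 lbmol/h.
Outlet amounts (n = n₀ + ν ξ):
  E: 256.6 − 2(116) = 24.63
  D: 0 + 1(116) = 116
  G: 0 + 1(116) = 116
  F: 321.8 (inert)
Total out = 578.4 lbmol/h; y_D = 116 / 578.4 = 0.2005.

0.201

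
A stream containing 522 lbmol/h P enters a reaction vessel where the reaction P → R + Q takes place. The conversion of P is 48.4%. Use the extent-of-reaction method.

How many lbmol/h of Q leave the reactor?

P reacted = 0.484 × 522 = 252.6 lbmol/h; ν_P = −1, so ξ = 252.6/1 = 252.6 lbmol/h.
Outlet amounts (n = n₀ + ν ξ):
  P: 522 − 1(252.6) = 269.4
  R: 0 + 1(252.6) = 252.6
  Q: 0 + 1(252.6) = 252.6

253 lbmol/h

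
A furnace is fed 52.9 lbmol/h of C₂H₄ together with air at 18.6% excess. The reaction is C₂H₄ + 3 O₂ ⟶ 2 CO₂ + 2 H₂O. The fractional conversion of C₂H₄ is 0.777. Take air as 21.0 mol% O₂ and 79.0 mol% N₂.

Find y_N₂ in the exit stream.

Stoichiometric O₂ = 3 × 52.9 = 158.7 lbmol/h; O₂ fed = 158.7 × 1.186 = 188.2 lbmol/h.
N₂ fed = 188.2 × 79/21 = 708.1 lbmol/h.
Fuel reacted = 0.777 × 52.9 → ξ = 41.1 lbmol/h.
Outlet (n = n₀ + ν ξ):
  C₂H₄: 52.9 − 1(41.1) = 11.8
  O₂: 188.2 − 3(41.1) = 64.91
  N₂: 708.1 (inert)
  CO₂: 0 + 2(41.1) = 82.21
  H₂O: 0 + 2(41.1) = 82.21
Total out = 949.2 lbmol/h; y_N₂ = 708.1 / 949.2 = 0.746.

0.746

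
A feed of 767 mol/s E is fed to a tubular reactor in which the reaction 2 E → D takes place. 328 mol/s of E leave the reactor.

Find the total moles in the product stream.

For E: n = n₀ − 2ξ → 328 = 767 − 2ξ, giving ξ = 219.5 mol/s.
Outlet amounts (n = n₀ + ν ξ):
  E: 767 − 2(219.5) = 328
  D: 0 + 1(219.5) = 219.5
Total out = 328 + 219.5 = 547.5 mol/s.

548 mol/s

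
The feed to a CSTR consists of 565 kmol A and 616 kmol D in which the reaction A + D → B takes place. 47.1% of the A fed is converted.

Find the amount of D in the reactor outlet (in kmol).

A reacted = 0.471 × 565 = 266.1 kmol; ν_A = −1, so ξ = 266.1/1 = 266.1 kmol.
Outlet amounts (n = n₀ + ν ξ):
  A: 565 − 1(266.1) = 298.9
  D: 616 − 1(266.1) = 349.9
  B: 0 + 1(266.1) = 266.1

350 kmol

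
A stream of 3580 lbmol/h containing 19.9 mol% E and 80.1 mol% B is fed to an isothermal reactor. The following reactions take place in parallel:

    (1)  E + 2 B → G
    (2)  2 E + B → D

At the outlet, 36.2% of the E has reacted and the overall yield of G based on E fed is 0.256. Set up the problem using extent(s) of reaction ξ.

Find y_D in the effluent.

Yield of G: 1ξ₁ / 712.4 = 0.256 → ξ₁ = 182.4 lbmol/h.
Conversion of E: 1ξ₁ + 2ξ₂ = 0.362 × 712.4 = 257.9 → ξ₂ = 37.76 lbmol/h.
Outlet amounts (n = n₀ + Σ ν·ξ):
  E: 712.4 − 1(182.4) − 2(37.76) = 454.5
  B: 2868 − 2(182.4) − 1(37.76) = 2465
  G: 0 + 1(182.4) = 182.4
  D: 0 + 1(37.76) = 37.76
Total out = 3140 lbmol/h; y_D = 37.76 / 3140 = 0.01203.

0.012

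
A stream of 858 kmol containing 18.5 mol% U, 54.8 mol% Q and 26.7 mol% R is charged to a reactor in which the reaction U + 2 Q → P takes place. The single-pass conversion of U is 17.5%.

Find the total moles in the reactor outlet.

U reacted = 0.175 × 158.7 = 27.78 kmol; ν_U = −1, so ξ = 27.78/1 = 27.78 kmol.
Outlet amounts (n = n₀ + ν ξ):
  U: 158.7 − 1(27.78) = 131
  Q: 470.2 − 2(27.78) = 414.6
  P: 0 + 1(27.78) = 27.78
  R: 229.1 (inert)
Total out = 131 + 414.6 + 27.78 + 229.1 = 802.4 kmol.

802 kmol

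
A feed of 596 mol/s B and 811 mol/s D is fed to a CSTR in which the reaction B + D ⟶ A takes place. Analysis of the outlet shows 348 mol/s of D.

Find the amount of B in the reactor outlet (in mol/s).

133 mol/s

For D: n = n₀ − 1ξ → 348 = 811 − 1ξ, giving ξ = 463 mol/s.
Outlet amounts (n = n₀ + ν ξ):
  B: 596 − 1(463) = 133
  D: 811 − 1(463) = 348
  A: 0 + 1(463) = 463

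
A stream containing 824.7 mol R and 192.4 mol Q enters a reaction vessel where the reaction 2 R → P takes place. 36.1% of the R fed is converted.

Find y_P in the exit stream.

R reacted = 0.361 × 824.7 = 297.7 mol; ν_R = −2, so ξ = 297.7/2 = 148.9 mol.
Outlet amounts (n = n₀ + ν ξ):
  R: 824.7 − 2(148.9) = 527
  P: 0 + 1(148.9) = 148.9
  Q: 192.4 (inert)
Total out = 868.2 mol; y_P = 148.9 / 868.2 = 0.1714.

0.171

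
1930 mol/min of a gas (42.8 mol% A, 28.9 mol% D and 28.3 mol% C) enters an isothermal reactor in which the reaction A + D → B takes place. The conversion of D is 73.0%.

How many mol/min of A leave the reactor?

419 mol/min

D reacted = 0.73 × 557.8 = 407.2 mol/min; ν_D = −1, so ξ = 407.2/1 = 407.2 mol/min.
Outlet amounts (n = n₀ + ν ξ):
  A: 826 − 1(407.2) = 418.9
  D: 557.8 − 1(407.2) = 150.6
  B: 0 + 1(407.2) = 407.2
  C: 546.2 (inert)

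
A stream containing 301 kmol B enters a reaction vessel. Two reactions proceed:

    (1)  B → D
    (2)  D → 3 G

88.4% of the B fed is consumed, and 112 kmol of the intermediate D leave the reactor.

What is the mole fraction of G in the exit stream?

Conversion of B: B consumed = 1ξ₁ = 0.884 × 301 → ξ₁ = 266.1 kmol.
D balance: n_D = 0 + 1ξ₁ − 1ξ₂ = 112 → ξ₂ = (1·266.1 − 112)/1 = 154.1 kmol.
Outlet amounts (n = n₀ + Σ ν·ξ):
  B: 301 − 1(266.1) = 34.92
  D: 0 + 1(266.1) − 1(154.1) = 112
  G: 0 + 3(154.1) = 462.3
Total out = 609.2 kmol; y_G = 462.3 / 609.2 = 0.7588.

0.759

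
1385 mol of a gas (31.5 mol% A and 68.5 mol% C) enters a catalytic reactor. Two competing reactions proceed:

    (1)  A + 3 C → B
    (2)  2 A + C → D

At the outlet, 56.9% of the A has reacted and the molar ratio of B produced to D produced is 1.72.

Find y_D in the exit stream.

0.0736

Conversion of A: A consumed = 0.569 × 436.3 = 248.2 mol = 1ξ₁ + 2ξ₂.
Selectivity: 1ξ₁ / (1ξ₂) = 1.72 → ξ₁ = 1.72 ξ₂.
Substitute: (1·1.72 + 2) ξ₂ = 248.2 → ξ₂ = 66.73 mol, ξ₁ = 114.8 mol.
Outlet amounts (n = n₀ + Σ ν·ξ):
  A: 436.3 − 1(114.8) − 2(66.73) = 188
  C: 948.7 − 3(114.8) − 1(66.73) = 537.7
  B: 0 + 1(114.8) = 114.8
  D: 0 + 1(66.73) = 66.73
Total out = 907.2 mol; y_D = 66.73 / 907.2 = 0.07356.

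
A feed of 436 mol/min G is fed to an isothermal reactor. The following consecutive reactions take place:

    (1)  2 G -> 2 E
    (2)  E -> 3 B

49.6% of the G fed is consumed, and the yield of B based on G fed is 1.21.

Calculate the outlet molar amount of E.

40.4 mol/min

Conversion of G: G consumed = 2ξ₁ = 0.496 × 436 → ξ₁ = 108.1 mol/min.
Yield of B: 3ξ₂ / 436 = 1.21 → ξ₂ = 175.9 mol/min.
Outlet amounts (n = n₀ + Σ ν·ξ):
  G: 436 − 2(108.1) = 219.7
  E: 0 + 2(108.1) − 1(175.9) = 40.4
  B: 0 + 3(175.9) = 527.6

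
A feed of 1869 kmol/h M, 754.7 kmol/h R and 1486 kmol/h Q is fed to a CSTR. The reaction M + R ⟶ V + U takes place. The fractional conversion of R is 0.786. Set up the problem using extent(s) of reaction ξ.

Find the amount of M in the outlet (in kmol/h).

1280 kmol/h

R reacted = 0.786 × 754.7 = 593.2 kmol/h; ν_R = −1, so ξ = 593.2/1 = 593.2 kmol/h.
Outlet amounts (n = n₀ + ν ξ):
  M: 1869 − 1(593.2) = 1276
  R: 754.7 − 1(593.2) = 161.5
  V: 0 + 1(593.2) = 593.2
  U: 0 + 1(593.2) = 593.2
  Q: 1486 (inert)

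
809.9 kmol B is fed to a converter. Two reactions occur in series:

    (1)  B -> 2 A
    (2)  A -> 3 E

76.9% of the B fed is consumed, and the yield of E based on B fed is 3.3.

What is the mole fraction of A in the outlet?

0.11

Conversion of B: B consumed = 1ξ₁ = 0.769 × 809.9 → ξ₁ = 622.8 kmol.
Yield of E: 3ξ₂ / 809.9 = 3.3 → ξ₂ = 890.9 kmol.
Outlet amounts (n = n₀ + Σ ν·ξ):
  B: 809.9 − 1(622.8) = 187.1
  A: 0 + 2(622.8) − 1(890.9) = 354.7
  E: 0 + 3(890.9) = 2673
Total out = 3214 kmol; y_A = 354.7 / 3214 = 0.1104.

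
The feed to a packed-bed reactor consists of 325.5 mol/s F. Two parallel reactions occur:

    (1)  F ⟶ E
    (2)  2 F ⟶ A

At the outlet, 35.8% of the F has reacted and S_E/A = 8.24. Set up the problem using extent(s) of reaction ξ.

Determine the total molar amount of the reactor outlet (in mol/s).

Conversion of F: F consumed = 0.358 × 325.5 = 116.5 mol/s = 1ξ₁ + 2ξ₂.
Selectivity: 1ξ₁ / (1ξ₂) = 8.24 → ξ₁ = 8.24 ξ₂.
Substitute: (1·8.24 + 2) ξ₂ = 116.5 → ξ₂ = 11.38 mol/s, ξ₁ = 93.77 mol/s.
Outlet amounts (n = n₀ + Σ ν·ξ):
  F: 325.5 − 1(93.77) − 2(11.38) = 209
  E: 0 + 1(93.77) = 93.77
  A: 0 + 1(11.38) = 11.38
Total out = 209 + 93.77 + 11.38 = 314.1 mol/s.

314 mol/s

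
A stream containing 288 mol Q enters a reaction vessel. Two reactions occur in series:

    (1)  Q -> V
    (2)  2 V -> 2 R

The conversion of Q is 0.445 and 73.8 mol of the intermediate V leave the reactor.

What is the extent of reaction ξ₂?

Conversion of Q: Q consumed = 1ξ₁ = 0.445 × 288 → ξ₁ = 128.2 mol.
V balance: n_V = 0 + 1ξ₁ − 2ξ₂ = 73.8 → ξ₂ = (1·128.2 − 73.8)/2 = 27.18 mol.
Outlet amounts (n = n₀ + Σ ν·ξ):
  Q: 288 − 1(128.2) = 159.8
  V: 0 + 1(128.2) − 2(27.18) = 73.8
  R: 0 + 2(27.18) = 54.36

ξ₂ = 27.2 mol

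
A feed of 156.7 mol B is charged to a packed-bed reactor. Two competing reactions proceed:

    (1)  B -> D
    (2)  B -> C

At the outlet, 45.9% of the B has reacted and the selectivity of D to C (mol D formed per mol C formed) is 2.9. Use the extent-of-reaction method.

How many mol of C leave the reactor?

18.4 mol

Conversion of B: B consumed = 0.459 × 156.7 = 71.93 mol = 1ξ₁ + 1ξ₂.
Selectivity: 1ξ₁ / (1ξ₂) = 2.9 → ξ₁ = 2.9 ξ₂.
Substitute: (1·2.9 + 1) ξ₂ = 71.93 → ξ₂ = 18.44 mol, ξ₁ = 53.48 mol.
Outlet amounts (n = n₀ + Σ ν·ξ):
  B: 156.7 − 1(53.48) − 1(18.44) = 84.77
  D: 0 + 1(53.48) = 53.48
  C: 0 + 1(18.44) = 18.44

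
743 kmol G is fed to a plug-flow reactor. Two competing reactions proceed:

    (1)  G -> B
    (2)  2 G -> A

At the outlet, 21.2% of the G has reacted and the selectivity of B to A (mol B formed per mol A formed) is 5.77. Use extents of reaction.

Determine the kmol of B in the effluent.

Conversion of G: G consumed = 0.212 × 743 = 157.5 kmol = 1ξ₁ + 2ξ₂.
Selectivity: 1ξ₁ / (1ξ₂) = 5.77 → ξ₁ = 5.77 ξ₂.
Substitute: (1·5.77 + 2) ξ₂ = 157.5 → ξ₂ = 20.27 kmol, ξ₁ = 117 kmol.
Outlet amounts (n = n₀ + Σ ν·ξ):
  G: 743 − 1(117) − 2(20.27) = 585.5
  B: 0 + 1(117) = 117
  A: 0 + 1(20.27) = 20.27

117 kmol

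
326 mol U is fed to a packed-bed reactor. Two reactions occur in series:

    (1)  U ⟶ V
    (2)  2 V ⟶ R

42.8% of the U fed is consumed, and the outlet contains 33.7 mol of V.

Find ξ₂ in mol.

ξ₂ = 52.9 mol

Conversion of U: U consumed = 1ξ₁ = 0.428 × 326 → ξ₁ = 139.5 mol.
V balance: n_V = 0 + 1ξ₁ − 2ξ₂ = 33.7 → ξ₂ = (1·139.5 − 33.7)/2 = 52.91 mol.
Outlet amounts (n = n₀ + Σ ν·ξ):
  U: 326 − 1(139.5) = 186.5
  V: 0 + 1(139.5) − 2(52.91) = 33.7
  R: 0 + 1(52.91) = 52.91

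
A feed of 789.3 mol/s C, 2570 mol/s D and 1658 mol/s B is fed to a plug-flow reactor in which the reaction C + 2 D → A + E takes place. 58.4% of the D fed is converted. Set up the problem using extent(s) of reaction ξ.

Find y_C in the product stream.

0.00911

D reacted = 0.584 × 2570 = 1501 mol/s; ν_D = −2, so ξ = 1501/2 = 750.4 mol/s.
Outlet amounts (n = n₀ + ν ξ):
  C: 789.3 − 1(750.4) = 38.86
  D: 2570 − 2(750.4) = 1069
  A: 0 + 1(750.4) = 750.4
  E: 0 + 1(750.4) = 750.4
  B: 1658 (inert)
Total out = 4267 mol/s; y_C = 38.86 / 4267 = 0.009107.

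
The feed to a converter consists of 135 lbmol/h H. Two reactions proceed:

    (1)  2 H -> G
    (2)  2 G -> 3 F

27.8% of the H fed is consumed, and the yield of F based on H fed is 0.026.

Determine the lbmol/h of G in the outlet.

Conversion of H: H consumed = 2ξ₁ = 0.278 × 135 → ξ₁ = 18.77 lbmol/h.
Yield of F: 3ξ₂ / 135 = 0.026 → ξ₂ = 1.17 lbmol/h.
Outlet amounts (n = n₀ + Σ ν·ξ):
  H: 135 − 2(18.77) = 97.47
  G: 0 + 1(18.77) − 2(1.17) = 16.43
  F: 0 + 3(1.17) = 3.51

16.4 lbmol/h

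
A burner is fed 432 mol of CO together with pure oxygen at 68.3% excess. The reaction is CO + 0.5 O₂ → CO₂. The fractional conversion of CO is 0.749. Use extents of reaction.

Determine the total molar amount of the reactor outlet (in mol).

634 mol

Stoichiometric O₂ = 0.5 × 432 = 216 mol; O₂ fed = 216 × 1.683 = 363.5 mol.
Fuel reacted = 0.749 × 432 → ξ = 323.6 mol.
Outlet (n = n₀ + ν ξ):
  CO: 432 − 1(323.6) = 108.4
  O₂: 363.5 − 0.5(323.6) = 201.7
  CO₂: 0 + 1(323.6) = 323.6
Total out = 108.4 + 201.7 + 323.6 = 633.7 mol.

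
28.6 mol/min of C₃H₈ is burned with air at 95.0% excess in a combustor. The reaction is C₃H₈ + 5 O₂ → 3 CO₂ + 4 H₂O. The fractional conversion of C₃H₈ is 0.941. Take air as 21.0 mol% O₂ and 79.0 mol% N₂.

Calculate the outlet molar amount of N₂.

Stoichiometric O₂ = 5 × 28.6 = 143 mol/min; O₂ fed = 143 × 1.950 = 278.8 mol/min.
N₂ fed = 278.8 × 79/21 = 1049 mol/min.
Fuel reacted = 0.941 × 28.6 → ξ = 26.91 mol/min.
Outlet (n = n₀ + ν ξ):
  C₃H₈: 28.6 − 1(26.91) = 1.687
  O₂: 278.8 − 5(26.91) = 144.3
  N₂: 1049 (inert)
  CO₂: 0 + 3(26.91) = 80.74
  H₂O: 0 + 4(26.91) = 107.7

1050 mol/min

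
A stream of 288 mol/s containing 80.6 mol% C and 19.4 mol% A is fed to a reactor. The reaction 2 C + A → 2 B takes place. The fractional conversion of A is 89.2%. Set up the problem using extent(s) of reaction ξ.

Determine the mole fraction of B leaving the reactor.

0.419

A reacted = 0.892 × 55.87 = 49.84 mol/s; ν_A = −1, so ξ = 49.84/1 = 49.84 mol/s.
Outlet amounts (n = n₀ + ν ξ):
  C: 232.1 − 2(49.84) = 132.5
  A: 55.87 − 1(49.84) = 6.034
  B: 0 + 2(49.84) = 99.68
Total out = 238.2 mol/s; y_B = 99.68 / 238.2 = 0.4185.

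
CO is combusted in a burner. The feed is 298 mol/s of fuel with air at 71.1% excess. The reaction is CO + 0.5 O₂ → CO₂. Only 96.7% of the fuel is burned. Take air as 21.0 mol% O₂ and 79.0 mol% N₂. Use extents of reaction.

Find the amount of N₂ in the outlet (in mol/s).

959 mol/s

Stoichiometric O₂ = 0.5 × 298 = 149 mol/s; O₂ fed = 149 × 1.711 = 254.9 mol/s.
N₂ fed = 254.9 × 79/21 = 959.1 mol/s.
Fuel reacted = 0.967 × 298 → ξ = 288.2 mol/s.
Outlet (n = n₀ + ν ξ):
  CO: 298 − 1(288.2) = 9.834
  O₂: 254.9 − 0.5(288.2) = 110.9
  N₂: 959.1 (inert)
  CO₂: 0 + 1(288.2) = 288.2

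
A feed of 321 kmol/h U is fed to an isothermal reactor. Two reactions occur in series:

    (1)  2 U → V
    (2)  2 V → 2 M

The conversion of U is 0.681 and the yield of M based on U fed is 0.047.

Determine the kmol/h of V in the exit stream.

94.2 kmol/h

Conversion of U: U consumed = 2ξ₁ = 0.681 × 321 → ξ₁ = 109.3 kmol/h.
Yield of M: 2ξ₂ / 321 = 0.047 → ξ₂ = 7.543 kmol/h.
Outlet amounts (n = n₀ + Σ ν·ξ):
  U: 321 − 2(109.3) = 102.4
  V: 0 + 1(109.3) − 2(7.543) = 94.21
  M: 0 + 2(7.543) = 15.09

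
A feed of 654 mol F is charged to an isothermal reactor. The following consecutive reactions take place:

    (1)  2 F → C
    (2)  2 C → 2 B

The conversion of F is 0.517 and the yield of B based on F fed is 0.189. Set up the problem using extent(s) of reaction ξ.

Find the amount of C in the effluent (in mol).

Conversion of F: F consumed = 2ξ₁ = 0.517 × 654 → ξ₁ = 169.1 mol.
Yield of B: 2ξ₂ / 654 = 0.189 → ξ₂ = 61.8 mol.
Outlet amounts (n = n₀ + Σ ν·ξ):
  F: 654 − 2(169.1) = 315.9
  C: 0 + 1(169.1) − 2(61.8) = 45.45
  B: 0 + 2(61.8) = 123.6

45.5 mol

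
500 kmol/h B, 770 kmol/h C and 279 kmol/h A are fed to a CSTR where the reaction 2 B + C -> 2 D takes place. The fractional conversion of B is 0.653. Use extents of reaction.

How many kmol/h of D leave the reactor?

326 kmol/h

B reacted = 0.653 × 500 = 326.5 kmol/h; ν_B = −2, so ξ = 326.5/2 = 163.2 kmol/h.
Outlet amounts (n = n₀ + ν ξ):
  B: 500 − 2(163.2) = 173.5
  C: 770 − 1(163.2) = 606.8
  D: 0 + 2(163.2) = 326.5
  A: 279 (inert)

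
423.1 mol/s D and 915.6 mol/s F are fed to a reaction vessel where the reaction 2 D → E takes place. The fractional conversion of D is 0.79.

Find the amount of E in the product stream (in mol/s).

D reacted = 0.79 × 423.1 = 334.2 mol/s; ν_D = −2, so ξ = 334.2/2 = 167.1 mol/s.
Outlet amounts (n = n₀ + ν ξ):
  D: 423.1 − 2(167.1) = 88.85
  E: 0 + 1(167.1) = 167.1
  F: 915.6 (inert)

167 mol/s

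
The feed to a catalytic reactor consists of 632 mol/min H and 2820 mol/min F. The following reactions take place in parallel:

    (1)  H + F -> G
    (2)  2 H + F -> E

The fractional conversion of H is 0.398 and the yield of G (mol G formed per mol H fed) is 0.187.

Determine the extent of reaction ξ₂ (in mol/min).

ξ₂ = 66.7 mol/min

Yield of G: 1ξ₁ / 632 = 0.187 → ξ₁ = 118.2 mol/min.
Conversion of H: 1ξ₁ + 2ξ₂ = 0.398 × 632 = 251.5 → ξ₂ = 66.68 mol/min.
Outlet amounts (n = n₀ + Σ ν·ξ):
  H: 632 − 1(118.2) − 2(66.68) = 380.5
  F: 2820 − 1(118.2) − 1(66.68) = 2635
  G: 0 + 1(118.2) = 118.2
  E: 0 + 1(66.68) = 66.68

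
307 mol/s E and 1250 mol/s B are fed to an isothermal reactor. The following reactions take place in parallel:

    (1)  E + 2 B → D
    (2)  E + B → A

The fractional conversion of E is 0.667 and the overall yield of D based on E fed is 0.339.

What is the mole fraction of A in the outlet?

0.0807

Yield of D: 1ξ₁ / 307 = 0.339 → ξ₁ = 104.1 mol/s.
Conversion of E: 1ξ₁ + 1ξ₂ = 0.667 × 307 = 204.8 → ξ₂ = 100.7 mol/s.
Outlet amounts (n = n₀ + Σ ν·ξ):
  E: 307 − 1(104.1) − 1(100.7) = 102.2
  B: 1250 − 2(104.1) − 1(100.7) = 941.2
  D: 0 + 1(104.1) = 104.1
  A: 0 + 1(100.7) = 100.7
Total out = 1248 mol/s; y_A = 100.7 / 1248 = 0.08068.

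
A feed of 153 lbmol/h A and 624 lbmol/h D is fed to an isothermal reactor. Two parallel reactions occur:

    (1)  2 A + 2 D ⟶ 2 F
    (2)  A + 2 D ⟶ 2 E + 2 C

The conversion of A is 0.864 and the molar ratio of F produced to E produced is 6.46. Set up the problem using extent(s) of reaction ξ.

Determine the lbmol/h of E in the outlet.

Conversion of A: A consumed = 0.864 × 153 = 132.2 lbmol/h = 2ξ₁ + 1ξ₂.
Selectivity: 2ξ₁ / (2ξ₂) = 6.46 → ξ₁ = 6.46 ξ₂.
Substitute: (2·6.46 + 1) ξ₂ = 132.2 → ξ₂ = 9.497 lbmol/h, ξ₁ = 61.35 lbmol/h.
Outlet amounts (n = n₀ + Σ ν·ξ):
  A: 153 − 2(61.35) − 1(9.497) = 20.81
  D: 624 − 2(61.35) − 2(9.497) = 482.3
  F: 0 + 2(61.35) = 122.7
  E: 0 + 2(9.497) = 18.99
  C: 0 + 2(9.497) = 18.99

19 lbmol/h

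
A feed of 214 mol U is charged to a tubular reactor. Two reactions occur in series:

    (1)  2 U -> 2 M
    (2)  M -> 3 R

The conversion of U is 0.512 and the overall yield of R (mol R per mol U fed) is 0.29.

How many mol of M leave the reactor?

88.9 mol

Conversion of U: U consumed = 2ξ₁ = 0.512 × 214 → ξ₁ = 54.78 mol.
Yield of R: 3ξ₂ / 214 = 0.29 → ξ₂ = 20.69 mol.
Outlet amounts (n = n₀ + Σ ν·ξ):
  U: 214 − 2(54.78) = 104.4
  M: 0 + 2(54.78) − 1(20.69) = 88.88
  R: 0 + 3(20.69) = 62.06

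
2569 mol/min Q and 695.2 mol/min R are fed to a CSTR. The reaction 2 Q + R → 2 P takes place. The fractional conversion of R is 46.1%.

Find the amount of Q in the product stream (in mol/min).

1930 mol/min

R reacted = 0.461 × 695.2 = 320.5 mol/min; ν_R = −1, so ξ = 320.5/1 = 320.5 mol/min.
Outlet amounts (n = n₀ + ν ξ):
  Q: 2569 − 2(320.5) = 1928
  R: 695.2 − 1(320.5) = 374.7
  P: 0 + 2(320.5) = 641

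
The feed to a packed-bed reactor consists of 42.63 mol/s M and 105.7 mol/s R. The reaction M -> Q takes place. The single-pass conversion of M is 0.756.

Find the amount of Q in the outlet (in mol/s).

M reacted = 0.756 × 42.63 = 32.23 mol/s; ν_M = −1, so ξ = 32.23/1 = 32.23 mol/s.
Outlet amounts (n = n₀ + ν ξ):
  M: 42.63 − 1(32.23) = 10.4
  Q: 0 + 1(32.23) = 32.23
  R: 105.7 (inert)

32.2 mol/s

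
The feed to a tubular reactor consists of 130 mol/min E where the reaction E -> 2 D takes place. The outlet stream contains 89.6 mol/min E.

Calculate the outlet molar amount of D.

80.8 mol/min

For E: n = n₀ − 1ξ → 89.6 = 130 − 1ξ, giving ξ = 40.4 mol/min.
Outlet amounts (n = n₀ + ν ξ):
  E: 130 − 1(40.4) = 89.6
  D: 0 + 2(40.4) = 80.8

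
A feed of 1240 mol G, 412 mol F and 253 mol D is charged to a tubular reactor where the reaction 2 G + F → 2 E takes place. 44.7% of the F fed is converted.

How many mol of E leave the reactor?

368 mol

F reacted = 0.447 × 412 = 184.2 mol; ν_F = −1, so ξ = 184.2/1 = 184.2 mol.
Outlet amounts (n = n₀ + ν ξ):
  G: 1240 − 2(184.2) = 871.7
  F: 412 − 1(184.2) = 227.8
  E: 0 + 2(184.2) = 368.3
  D: 253 (inert)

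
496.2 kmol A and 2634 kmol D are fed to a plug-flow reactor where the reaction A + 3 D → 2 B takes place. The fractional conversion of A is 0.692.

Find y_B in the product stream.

A reacted = 0.692 × 496.2 = 343.4 kmol; ν_A = −1, so ξ = 343.4/1 = 343.4 kmol.
Outlet amounts (n = n₀ + ν ξ):
  A: 496.2 − 1(343.4) = 152.8
  D: 2634 − 3(343.4) = 1604
  B: 0 + 2(343.4) = 686.7
Total out = 2443 kmol; y_B = 686.7 / 2443 = 0.2811.

0.281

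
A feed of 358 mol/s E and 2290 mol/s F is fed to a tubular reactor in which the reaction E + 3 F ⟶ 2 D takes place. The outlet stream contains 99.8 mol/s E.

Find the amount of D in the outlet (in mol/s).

For E: n = n₀ − 1ξ → 99.8 = 358 − 1ξ, giving ξ = 258.2 mol/s.
Outlet amounts (n = n₀ + ν ξ):
  E: 358 − 1(258.2) = 99.8
  F: 2290 − 3(258.2) = 1515
  D: 0 + 2(258.2) = 516.4

516 mol/s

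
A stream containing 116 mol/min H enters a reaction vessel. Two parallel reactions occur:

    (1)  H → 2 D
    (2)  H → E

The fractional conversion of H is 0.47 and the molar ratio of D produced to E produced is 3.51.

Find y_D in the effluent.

0.461

Conversion of H: H consumed = 0.47 × 116 = 54.52 mol/min = 1ξ₁ + 1ξ₂.
Selectivity: 2ξ₁ / (1ξ₂) = 3.51 → ξ₁ = 1.755 ξ₂.
Substitute: (1·1.755 + 1) ξ₂ = 54.52 → ξ₂ = 19.79 mol/min, ξ₁ = 34.73 mol/min.
Outlet amounts (n = n₀ + Σ ν·ξ):
  H: 116 − 1(34.73) − 1(19.79) = 61.48
  D: 0 + 2(34.73) = 69.46
  E: 0 + 1(19.79) = 19.79
Total out = 150.7 mol/min; y_D = 69.46 / 150.7 = 0.4608.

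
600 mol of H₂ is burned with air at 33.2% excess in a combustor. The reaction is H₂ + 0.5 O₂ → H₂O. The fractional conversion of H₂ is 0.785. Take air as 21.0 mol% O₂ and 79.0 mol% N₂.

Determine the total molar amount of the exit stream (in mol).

Stoichiometric O₂ = 0.5 × 600 = 300 mol; O₂ fed = 300 × 1.332 = 399.6 mol.
N₂ fed = 399.6 × 79/21 = 1503 mol.
Fuel reacted = 0.785 × 600 → ξ = 471 mol.
Outlet (n = n₀ + ν ξ):
  H₂: 600 − 1(471) = 129
  O₂: 399.6 − 0.5(471) = 164.1
  N₂: 1503 (inert)
  H₂O: 0 + 1(471) = 471
Total out = 129 + 164.1 + 1503 + 471 = 2267 mol.

2270 mol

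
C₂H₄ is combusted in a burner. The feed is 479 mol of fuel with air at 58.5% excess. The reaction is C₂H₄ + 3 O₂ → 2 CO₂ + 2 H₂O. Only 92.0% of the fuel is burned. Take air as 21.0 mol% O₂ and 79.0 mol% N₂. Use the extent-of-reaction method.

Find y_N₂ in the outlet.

0.757

Stoichiometric O₂ = 3 × 479 = 1437 mol; O₂ fed = 1437 × 1.585 = 2278 mol.
N₂ fed = 2278 × 79/21 = 8568 mol.
Fuel reacted = 0.92 × 479 → ξ = 440.7 mol.
Outlet (n = n₀ + ν ξ):
  C₂H₄: 479 − 1(440.7) = 38.32
  O₂: 2278 − 3(440.7) = 955.6
  N₂: 8568 (inert)
  CO₂: 0 + 2(440.7) = 881.4
  H₂O: 0 + 2(440.7) = 881.4
Total out = 11320 mol; y_N₂ = 8568 / 11320 = 0.7566.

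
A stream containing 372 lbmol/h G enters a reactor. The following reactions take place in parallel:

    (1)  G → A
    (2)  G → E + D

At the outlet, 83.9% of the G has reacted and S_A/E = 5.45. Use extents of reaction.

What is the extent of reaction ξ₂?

ξ₂ = 48.4 lbmol/h

Conversion of G: G consumed = 0.839 × 372 = 312.1 lbmol/h = 1ξ₁ + 1ξ₂.
Selectivity: 1ξ₁ / (1ξ₂) = 5.45 → ξ₁ = 5.45 ξ₂.
Substitute: (1·5.45 + 1) ξ₂ = 312.1 → ξ₂ = 48.39 lbmol/h, ξ₁ = 263.7 lbmol/h.
Outlet amounts (n = n₀ + Σ ν·ξ):
  G: 372 − 1(263.7) − 1(48.39) = 59.89
  A: 0 + 1(263.7) = 263.7
  E: 0 + 1(48.39) = 48.39
  D: 0 + 1(48.39) = 48.39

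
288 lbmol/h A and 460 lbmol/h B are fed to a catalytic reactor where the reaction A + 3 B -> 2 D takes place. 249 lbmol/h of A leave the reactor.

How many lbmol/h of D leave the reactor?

78 lbmol/h

For A: n = n₀ − 1ξ → 249 = 288 − 1ξ, giving ξ = 39 lbmol/h.
Outlet amounts (n = n₀ + ν ξ):
  A: 288 − 1(39) = 249
  B: 460 − 3(39) = 343
  D: 0 + 2(39) = 78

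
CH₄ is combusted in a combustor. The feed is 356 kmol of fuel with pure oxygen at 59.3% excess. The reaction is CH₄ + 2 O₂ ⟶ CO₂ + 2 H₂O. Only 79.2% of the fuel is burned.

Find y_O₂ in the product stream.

0.383

Stoichiometric O₂ = 2 × 356 = 712 kmol; O₂ fed = 712 × 1.593 = 1134 kmol.
Fuel reacted = 0.792 × 356 → ξ = 282 kmol.
Outlet (n = n₀ + ν ξ):
  CH₄: 356 − 1(282) = 74.05
  O₂: 1134 − 2(282) = 570.3
  CO₂: 0 + 1(282) = 282
  H₂O: 0 + 2(282) = 563.9
Total out = 1490 kmol; y_O₂ = 570.3 / 1490 = 0.3827.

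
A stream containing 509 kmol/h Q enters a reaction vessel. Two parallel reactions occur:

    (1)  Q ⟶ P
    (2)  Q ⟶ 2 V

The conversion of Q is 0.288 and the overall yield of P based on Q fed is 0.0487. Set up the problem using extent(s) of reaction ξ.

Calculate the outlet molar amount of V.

Yield of P: 1ξ₁ / 509 = 0.0487 → ξ₁ = 24.79 kmol/h.
Conversion of Q: 1ξ₁ + 1ξ₂ = 0.288 × 509 = 146.6 → ξ₂ = 121.8 kmol/h.
Outlet amounts (n = n₀ + Σ ν·ξ):
  Q: 509 − 1(24.79) − 1(121.8) = 362.4
  P: 0 + 1(24.79) = 24.79
  V: 0 + 2(121.8) = 243.6

244 kmol/h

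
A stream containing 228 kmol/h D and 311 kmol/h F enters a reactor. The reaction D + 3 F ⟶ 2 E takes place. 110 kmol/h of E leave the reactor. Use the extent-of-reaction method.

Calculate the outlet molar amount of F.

For E: n = n₀ + 2ξ → 110 = 0 + 2ξ, giving ξ = 55 kmol/h.
Outlet amounts (n = n₀ + ν ξ):
  D: 228 − 1(55) = 173
  F: 311 − 3(55) = 146
  E: 0 + 2(55) = 110

146 kmol/h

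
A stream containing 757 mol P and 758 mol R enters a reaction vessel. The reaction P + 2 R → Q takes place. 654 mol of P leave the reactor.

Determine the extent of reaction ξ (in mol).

ξ = 103 mol

For P: n = n₀ − 1ξ → 654 = 757 − 1ξ, giving ξ = 103 mol.
Outlet amounts (n = n₀ + ν ξ):
  P: 757 − 1(103) = 654
  R: 758 − 2(103) = 552
  Q: 0 + 1(103) = 103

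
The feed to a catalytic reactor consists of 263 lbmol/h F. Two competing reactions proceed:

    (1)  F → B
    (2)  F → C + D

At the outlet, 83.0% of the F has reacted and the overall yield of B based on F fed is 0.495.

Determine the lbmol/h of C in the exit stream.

88.1 lbmol/h

Yield of B: 1ξ₁ / 263 = 0.495 → ξ₁ = 130.2 lbmol/h.
Conversion of F: 1ξ₁ + 1ξ₂ = 0.83 × 263 = 218.3 → ξ₂ = 88.1 lbmol/h.
Outlet amounts (n = n₀ + Σ ν·ξ):
  F: 263 − 1(130.2) − 1(88.1) = 44.71
  B: 0 + 1(130.2) = 130.2
  C: 0 + 1(88.1) = 88.1
  D: 0 + 1(88.1) = 88.1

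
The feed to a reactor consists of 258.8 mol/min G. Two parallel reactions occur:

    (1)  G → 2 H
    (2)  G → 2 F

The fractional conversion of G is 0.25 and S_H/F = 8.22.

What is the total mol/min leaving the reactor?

324 mol/min

Conversion of G: G consumed = 0.25 × 258.8 = 64.7 mol/min = 1ξ₁ + 1ξ₂.
Selectivity: 2ξ₁ / (2ξ₂) = 8.22 → ξ₁ = 8.22 ξ₂.
Substitute: (1·8.22 + 1) ξ₂ = 64.7 → ξ₂ = 7.017 mol/min, ξ₁ = 57.68 mol/min.
Outlet amounts (n = n₀ + Σ ν·ξ):
  G: 258.8 − 1(57.68) − 1(7.017) = 194.1
  H: 0 + 2(57.68) = 115.4
  F: 0 + 2(7.017) = 14.03
Total out = 194.1 + 115.4 + 14.03 = 323.5 mol/min.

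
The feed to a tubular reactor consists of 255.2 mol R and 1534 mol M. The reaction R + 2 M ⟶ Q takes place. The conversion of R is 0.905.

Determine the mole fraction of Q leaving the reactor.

R reacted = 0.905 × 255.2 = 231 mol; ν_R = −1, so ξ = 231/1 = 231 mol.
Outlet amounts (n = n₀ + ν ξ):
  R: 255.2 − 1(231) = 24.24
  M: 1534 − 2(231) = 1072
  Q: 0 + 1(231) = 231
Total out = 1327 mol; y_Q = 231 / 1327 = 0.174.

0.174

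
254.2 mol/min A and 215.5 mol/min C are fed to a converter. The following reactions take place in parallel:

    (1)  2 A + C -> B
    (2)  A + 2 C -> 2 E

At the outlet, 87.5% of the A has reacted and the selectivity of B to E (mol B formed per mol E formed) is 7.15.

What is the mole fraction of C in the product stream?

Conversion of A: A consumed = 0.875 × 254.2 = 222.4 mol/min = 2ξ₁ + 1ξ₂.
Selectivity: 1ξ₁ / (2ξ₂) = 7.15 → ξ₁ = 14.3 ξ₂.
Substitute: (2·14.3 + 1) ξ₂ = 222.4 → ξ₂ = 7.514 mol/min, ξ₁ = 107.5 mol/min.
Outlet amounts (n = n₀ + Σ ν·ξ):
  A: 254.2 − 2(107.5) − 1(7.514) = 31.78
  C: 215.5 − 1(107.5) − 2(7.514) = 93.02
  B: 0 + 1(107.5) = 107.5
  E: 0 + 2(7.514) = 15.03
Total out = 247.3 mol/min; y_C = 93.02 / 247.3 = 0.3762.

0.376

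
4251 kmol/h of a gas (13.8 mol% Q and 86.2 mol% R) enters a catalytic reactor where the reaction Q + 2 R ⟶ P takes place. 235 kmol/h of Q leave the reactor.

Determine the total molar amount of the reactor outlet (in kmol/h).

3550 kmol/h

For Q: n = n₀ − 1ξ → 235 = 586.6 − 1ξ, giving ξ = 351.6 kmol/h.
Outlet amounts (n = n₀ + ν ξ):
  Q: 586.6 − 1(351.6) = 235
  R: 3664 − 2(351.6) = 2961
  P: 0 + 1(351.6) = 351.6
Total out = 235 + 2961 + 351.6 = 3548 kmol/h.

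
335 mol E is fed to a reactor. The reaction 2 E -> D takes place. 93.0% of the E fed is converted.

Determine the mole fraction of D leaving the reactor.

E reacted = 0.93 × 335 = 311.6 mol; ν_E = −2, so ξ = 311.6/2 = 155.8 mol.
Outlet amounts (n = n₀ + ν ξ):
  E: 335 − 2(155.8) = 23.45
  D: 0 + 1(155.8) = 155.8
Total out = 179.2 mol; y_D = 155.8 / 179.2 = 0.8692.

0.869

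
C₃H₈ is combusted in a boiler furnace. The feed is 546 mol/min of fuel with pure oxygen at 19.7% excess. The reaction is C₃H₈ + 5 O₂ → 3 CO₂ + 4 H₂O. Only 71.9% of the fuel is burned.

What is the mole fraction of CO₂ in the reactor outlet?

Stoichiometric O₂ = 5 × 546 = 2730 mol/min; O₂ fed = 2730 × 1.197 = 3268 mol/min.
Fuel reacted = 0.719 × 546 → ξ = 392.6 mol/min.
Outlet (n = n₀ + ν ξ):
  C₃H₈: 546 − 1(392.6) = 153.4
  O₂: 3268 − 5(392.6) = 1305
  CO₂: 0 + 3(392.6) = 1178
  H₂O: 0 + 4(392.6) = 1570
Total out = 4206 mol/min; y_CO₂ = 1178 / 4206 = 0.28.

0.28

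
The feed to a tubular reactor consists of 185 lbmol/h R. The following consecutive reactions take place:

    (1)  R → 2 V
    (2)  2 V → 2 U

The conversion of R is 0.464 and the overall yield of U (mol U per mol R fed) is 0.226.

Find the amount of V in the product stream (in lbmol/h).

130 lbmol/h

Conversion of R: R consumed = 1ξ₁ = 0.464 × 185 → ξ₁ = 85.84 lbmol/h.
Yield of U: 2ξ₂ / 185 = 0.226 → ξ₂ = 20.91 lbmol/h.
Outlet amounts (n = n₀ + Σ ν·ξ):
  R: 185 − 1(85.84) = 99.16
  V: 0 + 2(85.84) − 2(20.91) = 129.9
  U: 0 + 2(20.91) = 41.81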